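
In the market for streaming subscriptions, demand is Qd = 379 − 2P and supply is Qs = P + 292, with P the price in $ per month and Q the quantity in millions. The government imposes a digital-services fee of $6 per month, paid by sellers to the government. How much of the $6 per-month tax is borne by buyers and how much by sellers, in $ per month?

Before the tax: set 379 − 2P = P + 292 → P* = $29, Q* = 321.
With the tax collected from sellers, supply shifts: Qs = (P − 6) + 292.
Solving gives Q = 317 with buyers paying $31 and sellers receiving $25 (the $6 wedge).
Burden on buyers: $2; on sellers: $4. (They sum to $6.)
The less price-elastic side of the market bears the larger share of a per-unit tax.

Buyers bear $2 per month; sellers bear $4 per month.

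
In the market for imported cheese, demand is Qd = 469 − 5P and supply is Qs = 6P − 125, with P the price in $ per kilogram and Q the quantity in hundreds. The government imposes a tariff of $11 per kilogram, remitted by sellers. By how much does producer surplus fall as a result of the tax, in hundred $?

Producer surplus falls by $920 hundred.

Without the tax, 469 − 5P = 6P − 125 gives 11P = 594, so P* = $54 and Q* = 199.
With the tax collected from sellers, supply shifts: Qs = 6(P − 11) − 125.
Solving gives Q = 169 with buyers paying $60 and sellers receiving $49 (the $11 wedge).
ΔPS is the trapezoid between Q = 169 and Q = 199 of height $5: ½ · (199 + 169) · 5 = $920.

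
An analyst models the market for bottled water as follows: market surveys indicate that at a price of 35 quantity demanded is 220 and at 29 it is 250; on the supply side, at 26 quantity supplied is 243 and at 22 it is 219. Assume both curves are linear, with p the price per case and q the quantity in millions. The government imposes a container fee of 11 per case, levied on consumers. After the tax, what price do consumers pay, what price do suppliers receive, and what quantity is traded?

Demand slope: (250 − 220)/(29 − 35) = -5, so qd = 395 − 5p.
Supply slope: (219 − 243)/(22 − 26) = 6, so qs = 6p + 87.
Without the tax, 395 − 5p = 6p + 87 gives 11p = 308, so p* = 28 and q* = 255.
With the tax collected from consumers, demand (in seller-price terms) shifts: qd = 395 − 5(p + 11).
New equilibrium: consumers pay 34, suppliers receive 23, q = 225. (Wedge: pb − ps = 11.)

Consumers pay 34; suppliers receive 23; quantity = 225.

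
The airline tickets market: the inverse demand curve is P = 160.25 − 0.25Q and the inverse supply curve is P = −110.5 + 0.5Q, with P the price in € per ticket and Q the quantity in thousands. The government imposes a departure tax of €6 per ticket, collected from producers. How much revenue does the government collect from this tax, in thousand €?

Tax revenue = €2118 thousand.

Inverting to Q(P) form: Qd = 641 − 4P; Qs = 2P + 221.
Without the tax, 641 − 4P = 2P + 221 gives 6P = 420, so P* = €70 and Q* = 361.
With the tax collected from producers, supply shifts: Qs = 2(P − 6) + 221.
Solving gives Q = 353 with buyers paying €72 and producers receiving €66 (the €6 wedge).
Revenue = t · Q = 6 · 353 = €2118.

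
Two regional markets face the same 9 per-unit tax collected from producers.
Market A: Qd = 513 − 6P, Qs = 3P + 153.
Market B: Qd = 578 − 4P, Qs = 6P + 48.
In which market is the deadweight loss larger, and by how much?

Market B, by 16.2.

Market A: pre-tax P* = 40, Q* = 273; post-tax Q = 255; deadweight loss = 81.
Market B: pre-tax P* = 53, Q* = 366; post-tax Q = 344.4; deadweight loss = 97.2.
Difference: 81 vs 97.2 → market B is larger by 16.2.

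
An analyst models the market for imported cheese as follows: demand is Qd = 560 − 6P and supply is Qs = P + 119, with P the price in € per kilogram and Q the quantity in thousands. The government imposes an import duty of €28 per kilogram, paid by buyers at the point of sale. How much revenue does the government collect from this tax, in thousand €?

Before the tax: set 560 − 6P = P + 119 → P* = €63, Q* = 182.
With the tax collected from buyers, demand (in seller-price terms) shifts: Qd = 560 − 6(P + 28).
Solving gives Q = 158 with buyers paying €67 and suppliers receiving €39 (the €28 wedge).
Revenue = t · Q = 28 · 158 = €4424.

Tax revenue = €4424 thousand.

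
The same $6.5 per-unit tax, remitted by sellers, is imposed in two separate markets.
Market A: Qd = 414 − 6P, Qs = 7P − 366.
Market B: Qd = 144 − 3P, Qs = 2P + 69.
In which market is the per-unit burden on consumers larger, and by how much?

Market A: pre-tax P* = $60, Q* = 54; post-tax Q = 33; per-unit burden on consumers = $3.5.
Market B: pre-tax P* = $15, Q* = 99; post-tax Q = 91.2; per-unit burden on consumers = $2.6.
Difference: $3.5 vs $2.6 → market A is larger by $0.9.

Market A, by $0.9.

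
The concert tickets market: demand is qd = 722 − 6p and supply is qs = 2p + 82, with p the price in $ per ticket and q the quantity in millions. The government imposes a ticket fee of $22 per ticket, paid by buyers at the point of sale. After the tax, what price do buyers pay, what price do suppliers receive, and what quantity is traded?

Before the tax: set 722 − 6p = 2p + 82 → p* = $80, q* = 242.
With the tax collected from buyers, demand (in seller-price terms) shifts: qd = 722 − 6(p + 22).
Solving gives q = 209 with buyers paying $85.5 and suppliers receiving $63.5 (the $22 wedge).
The less price-elastic side of the market bears the larger share of a per-unit tax.

Buyers pay $85.5; suppliers receive $63.5; quantity = 209.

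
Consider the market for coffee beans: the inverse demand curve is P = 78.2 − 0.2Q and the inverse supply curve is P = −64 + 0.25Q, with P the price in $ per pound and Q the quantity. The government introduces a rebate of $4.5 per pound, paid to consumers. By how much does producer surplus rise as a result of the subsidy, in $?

Inverting to Q(P) form: Qd = 391 − 5P; Qs = 4P + 256.
Before the subsidy: set 391 − 5P = 4P + 256 → P* = $15, Q* = 316.
With a per-unit subsidy paid to consumers, each effectively pays P − 4.5, so demand becomes Qd = 391 − 5(P − 4.5).
Solving gives Q = 326 with consumers paying $13 and suppliers receiving $17.5 (the $4.5 wedge).
ΔPS is the trapezoid between Q = 326 and Q = 316 of height $2.5: ½ · (316 + 326) · 2.5 = $802.5.

Producer surplus rises by $802.5.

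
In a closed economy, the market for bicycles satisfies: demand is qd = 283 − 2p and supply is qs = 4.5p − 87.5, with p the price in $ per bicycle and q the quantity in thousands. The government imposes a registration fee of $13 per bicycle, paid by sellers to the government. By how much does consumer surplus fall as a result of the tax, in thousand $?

Consumer surplus falls by $1440 thousand.

Before the tax: set 283 − 2p = 4.5p − 87.5 → p* = $57, q* = 169.
With the tax collected from sellers, supply shifts: qs = 4.5(p − 13) − 87.5.
Solving gives q = 151 with buyers paying $66 and sellers receiving $53 (the $13 wedge).
ΔCS is the trapezoid between Q = 151 and Q = 169 of height $9: ½ · (169 + 151) · 9 = $1440.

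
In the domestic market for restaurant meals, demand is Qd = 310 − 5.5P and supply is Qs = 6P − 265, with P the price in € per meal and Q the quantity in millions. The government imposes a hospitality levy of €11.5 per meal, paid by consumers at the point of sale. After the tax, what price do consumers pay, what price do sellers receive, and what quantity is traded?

Without the tax, 310 − 5.5P = 6P − 265 gives 11.5P = 575, so P* = €50 and Q* = 35.
With the tax collected from consumers, demand (in seller-price terms) shifts: Qd = 310 − 5.5(P + 11.5).
New equilibrium: consumers pay €56, sellers receive €44.5, Q = 2. (Wedge: Pb − Ps = 11.5.)

Consumers pay €56; sellers receive €44.5; quantity = 2.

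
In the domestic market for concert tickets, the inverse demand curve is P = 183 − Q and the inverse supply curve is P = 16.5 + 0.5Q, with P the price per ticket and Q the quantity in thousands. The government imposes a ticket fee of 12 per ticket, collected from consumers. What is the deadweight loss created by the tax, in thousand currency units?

Deadweight loss = 48 thousand.

Rewrite in direct form: Qd = 183 − P and Qs = 2P − 33.
Before the tax: set 183 − P = 2P − 33 → P* = 72, Q* = 111.
With the tax collected from consumers, demand (in seller-price terms) shifts: Qd = 183 − (P + 12).
Solving gives Q = 103 with consumers paying 80 and suppliers receiving 68 (the 12 wedge).
Quantity falls by |ΔQ| = |111 − 103| = 8.
DWL = ½ · t · |ΔQ| = ½ · 12 · 8 = 48.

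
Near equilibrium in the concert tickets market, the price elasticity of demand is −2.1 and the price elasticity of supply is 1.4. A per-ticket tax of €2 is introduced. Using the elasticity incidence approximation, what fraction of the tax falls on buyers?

Incidence ratio: buyers' share ≈ εs / (εs + |εd|) = 1.4 / (1.4 + 2.1) = 0.4.
Supply is the less elastic side, so buyers bear the smaller share.

Buyers' share ≈ 0.4.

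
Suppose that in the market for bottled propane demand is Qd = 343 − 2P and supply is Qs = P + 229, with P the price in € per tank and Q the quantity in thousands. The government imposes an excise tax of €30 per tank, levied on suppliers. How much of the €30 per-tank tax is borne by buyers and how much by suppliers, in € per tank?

Buyers bear €10 per tank; suppliers bear €20 per tank.

Before the tax: set 343 − 2P = P + 229 → P* = €38, Q* = 267.
With the tax collected from suppliers, supply shifts: Qs = (P − 30) + 229.
Solving gives Q = 247 with buyers paying €48 and suppliers receiving €18 (the €30 wedge).
Burden on buyers: €10; on suppliers: €20. (They sum to €30.)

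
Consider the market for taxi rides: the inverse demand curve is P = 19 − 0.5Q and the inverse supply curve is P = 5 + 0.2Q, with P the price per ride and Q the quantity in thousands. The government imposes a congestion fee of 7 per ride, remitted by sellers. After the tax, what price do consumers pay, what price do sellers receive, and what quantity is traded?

Rewrite in direct form: Qd = 38 − 2P and Qs = 5P − 25.
Without the tax, 38 − 2P = 5P − 25 gives 7P = 63, so P* = 9 and Q* = 20.
With the tax collected from sellers, supply shifts: Qs = 5(P − 7) − 25.
New equilibrium: consumers pay 14, sellers receive 7, Q = 10. (Wedge: Pb − Ps = 7.)

Consumers pay 14; sellers receive 7; quantity = 10.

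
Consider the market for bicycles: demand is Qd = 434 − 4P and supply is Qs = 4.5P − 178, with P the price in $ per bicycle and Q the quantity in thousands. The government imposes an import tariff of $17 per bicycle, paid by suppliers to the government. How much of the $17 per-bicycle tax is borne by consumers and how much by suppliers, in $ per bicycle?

Before the tax: set 434 − 4P = 4.5P − 178 → P* = $72, Q* = 146.
With the tax collected from suppliers, supply shifts: Qs = 4.5(P − 17) − 178.
New equilibrium: consumers pay $81, suppliers receive $64, Q = 110. (Wedge: Pb − Ps = 17.)
Burden on consumers: $9; on suppliers: $8. (They sum to $17.)
The less price-elastic side of the market bears the larger share of a per-unit tax.

Consumers bear $9 per bicycle; suppliers bear $8 per bicycle.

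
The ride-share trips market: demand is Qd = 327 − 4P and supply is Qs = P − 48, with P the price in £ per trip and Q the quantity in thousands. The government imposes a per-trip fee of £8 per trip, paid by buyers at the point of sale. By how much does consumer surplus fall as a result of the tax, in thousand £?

Without the tax, 327 − 4P = P − 48 gives 5P = 375, so P* = £75 and Q* = 27.
With the tax collected from buyers, demand (in seller-price terms) shifts: Qd = 327 − 4(P + 8).
New equilibrium: buyers pay £76.6, sellers receive £68.6, Q = 20.6. (Wedge: Pb − Ps = 8.)
ΔCS is the trapezoid between Q = 20.6 and Q = 27 of height £1.6: ½ · (27 + 20.6) · 1.6 = £38.08.

Consumer surplus falls by £38.08 thousand.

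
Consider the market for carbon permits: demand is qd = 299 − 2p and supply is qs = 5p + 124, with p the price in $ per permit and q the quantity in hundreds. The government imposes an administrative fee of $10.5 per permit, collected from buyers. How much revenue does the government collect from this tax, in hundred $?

Without the tax, 299 − 2p = 5p + 124 gives 7p = 175, so p* = $25 and q* = 249.
With the tax collected from buyers, demand (in seller-price terms) shifts: qd = 299 − 2(p + 10.5).
Solving gives q = 234 with buyers paying $32.5 and producers receiving $22 (the $10.5 wedge).
Revenue = t · Q = 10.5 · 234 = $2457.

Tax revenue = $2457 hundred.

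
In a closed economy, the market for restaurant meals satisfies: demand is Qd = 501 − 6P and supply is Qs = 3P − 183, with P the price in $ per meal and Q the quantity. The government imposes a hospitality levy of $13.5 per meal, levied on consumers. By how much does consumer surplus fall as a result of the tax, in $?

Consumer surplus falls by $141.75.

Before the tax: set 501 − 6P = 3P − 183 → P* = $76, Q* = 45.
With the tax collected from consumers, demand (in seller-price terms) shifts: Qd = 501 − 6(P + 13.5).
New equilibrium: consumers pay $80.5, producers receive $67, Q = 18. (Wedge: Pb − Ps = 13.5.)
ΔCS is the trapezoid between Q = 18 and Q = 45 of height $4.5: ½ · (45 + 18) · 4.5 = $141.75.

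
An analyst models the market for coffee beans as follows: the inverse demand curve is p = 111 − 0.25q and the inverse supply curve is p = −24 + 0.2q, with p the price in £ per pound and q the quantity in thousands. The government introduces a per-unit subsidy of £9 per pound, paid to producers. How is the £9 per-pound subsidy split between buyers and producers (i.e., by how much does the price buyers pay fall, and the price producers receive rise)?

Buyers gain £5 per pound; producers gain £4 per pound.

Rewrite in direct form: qd = 444 − 4p and qs = 5p + 120.
Without the subsidy, 444 − 4p = 5p + 120 gives 9p = 324, so p* = £36 and q* = 300.
With a per-unit subsidy paid to producers, each receives p + 9 per unit sold, so supply becomes qs = 5(p + 9) + 120.
New equilibrium: buyers pay £31, producers receive £40, q = 320. (Wedge: pb − ps = −9.)
Gain to buyers: £5; to producers: £4. (They sum to £9.)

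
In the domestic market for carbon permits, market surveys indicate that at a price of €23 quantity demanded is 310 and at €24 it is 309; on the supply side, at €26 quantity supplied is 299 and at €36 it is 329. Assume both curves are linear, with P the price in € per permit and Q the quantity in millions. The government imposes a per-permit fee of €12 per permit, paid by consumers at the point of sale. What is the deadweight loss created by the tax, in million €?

Deadweight loss = €54 million.

Demand slope: (309 − 310)/(24 − 23) = -1, so Qd = 333 − P.
Supply slope: (329 − 299)/(36 − 26) = 3, so Qs = 3P + 221.
Before the tax: set 333 − P = 3P + 221 → P* = €28, Q* = 305.
With the tax collected from consumers, demand (in seller-price terms) shifts: Qd = 333 − (P + 12).
Solving gives Q = 296 with consumers paying €37 and sellers receiving €25 (the €12 wedge).
Quantity falls by |ΔQ| = |305 − 296| = 9.
DWL = ½ · t · |ΔQ| = ½ · 12 · 9 = €54.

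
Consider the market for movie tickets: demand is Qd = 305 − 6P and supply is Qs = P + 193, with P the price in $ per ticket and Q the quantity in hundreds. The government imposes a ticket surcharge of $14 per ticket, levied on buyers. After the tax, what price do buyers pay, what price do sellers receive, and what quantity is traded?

Before the tax: set 305 − 6P = P + 193 → P* = $16, Q* = 209.
With the tax collected from buyers, demand (in seller-price terms) shifts: Qd = 305 − 6(P + 14).
Solving gives Q = 197 with buyers paying $18 and sellers receiving $4 (the $14 wedge).
The less price-elastic side of the market bears the larger share of a per-unit tax.

Buyers pay $18; sellers receive $4; quantity = 197.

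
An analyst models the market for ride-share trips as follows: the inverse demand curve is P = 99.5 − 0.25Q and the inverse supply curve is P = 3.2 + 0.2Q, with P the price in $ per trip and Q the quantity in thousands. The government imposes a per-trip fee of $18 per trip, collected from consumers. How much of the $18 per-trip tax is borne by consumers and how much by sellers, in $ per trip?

Consumers bear $10 per trip; sellers bear $8 per trip.

Rewrite in direct form: Qd = 398 − 4P and Qs = 5P − 16.
Without the tax, 398 − 4P = 5P − 16 gives 9P = 414, so P* = $46 and Q* = 214.
With the tax collected from consumers, demand (in seller-price terms) shifts: Qd = 398 − 4(P + 18).
Solving gives Q = 174 with consumers paying $56 and sellers receiving $38 (the $18 wedge).
Burden on consumers: $10; on sellers: $8. (They sum to $18.)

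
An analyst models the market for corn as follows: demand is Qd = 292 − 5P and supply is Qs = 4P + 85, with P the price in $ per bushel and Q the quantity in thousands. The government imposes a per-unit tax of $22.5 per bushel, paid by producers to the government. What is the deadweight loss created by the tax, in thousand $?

Deadweight loss = $562.5 thousand.

Before the tax: set 292 − 5P = 4P + 85 → P* = $23, Q* = 177.
With the tax collected from producers, supply shifts: Qs = 4(P − 22.5) + 85.
Solving gives Q = 127 with consumers paying $33 and producers receiving $10.5 (the $22.5 wedge).
Quantity falls by |ΔQ| = |177 − 127| = 50.
DWL = ½ · t · |ΔQ| = ½ · 22.5 · 50 = $562.5.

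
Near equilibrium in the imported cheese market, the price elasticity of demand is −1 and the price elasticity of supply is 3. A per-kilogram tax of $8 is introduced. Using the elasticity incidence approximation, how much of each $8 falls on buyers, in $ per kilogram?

Incidence ratio: buyers' share ≈ εs / (εs + |εd|) = 3 / (3 + 1) = 0.75.
So buyers bear ≈ 0.75 × $8 = $6; suppliers bear $2.

Buyers bear ≈ $6 per kilogram.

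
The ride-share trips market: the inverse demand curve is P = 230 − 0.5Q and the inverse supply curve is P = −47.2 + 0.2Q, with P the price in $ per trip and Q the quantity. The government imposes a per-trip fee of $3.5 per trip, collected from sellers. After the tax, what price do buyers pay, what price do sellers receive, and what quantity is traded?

Rewrite in direct form: Qd = 460 − 2P and Qs = 5P + 236.
Before the tax: set 460 − 2P = 5P + 236 → P* = $32, Q* = 396.
With the tax collected from sellers, supply shifts: Qs = 5(P − 3.5) + 236.
New equilibrium: buyers pay $34.5, sellers receive $31, Q = 391. (Wedge: Pb − Ps = 3.5.)
The less price-elastic side of the market bears the larger share of a per-unit tax.

Buyers pay $34.5; sellers receive $31; quantity = 391.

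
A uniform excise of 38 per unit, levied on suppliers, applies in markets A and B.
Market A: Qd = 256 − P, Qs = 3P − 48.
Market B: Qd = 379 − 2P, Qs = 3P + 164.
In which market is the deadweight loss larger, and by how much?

Market B, by 324.9.

Market A: pre-tax P* = 76, Q* = 180; post-tax Q = 151.5; deadweight loss = 541.5.
Market B: pre-tax P* = 43, Q* = 293; post-tax Q = 247.4; deadweight loss = 866.4.
Difference: 541.5 vs 866.4 → market B is larger by 324.9.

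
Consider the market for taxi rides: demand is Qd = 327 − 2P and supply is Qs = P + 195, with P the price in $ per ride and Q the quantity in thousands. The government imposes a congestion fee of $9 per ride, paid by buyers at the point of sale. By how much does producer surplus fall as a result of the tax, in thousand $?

Before the tax: set 327 − 2P = P + 195 → P* = $44, Q* = 239.
With the tax collected from buyers, demand (in seller-price terms) shifts: Qd = 327 − 2(P + 9).
New equilibrium: buyers pay $47, sellers receive $38, Q = 233. (Wedge: Pb − Ps = 9.)
ΔPS is the trapezoid between Q = 233 and Q = 239 of height $6: ½ · (239 + 233) · 6 = $1416.

Producer surplus falls by $1416 thousand.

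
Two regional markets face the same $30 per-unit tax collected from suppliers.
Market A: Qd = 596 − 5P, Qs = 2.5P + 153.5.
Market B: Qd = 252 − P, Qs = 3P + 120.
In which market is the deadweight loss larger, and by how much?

Market A: pre-tax P* = $59, Q* = 301; post-tax Q = 251; deadweight loss = $750.
Market B: pre-tax P* = $33, Q* = 219; post-tax Q = 196.5; deadweight loss = $337.5.
Difference: $750 vs $337.5 → market A is larger by $412.5.

Market A, by $412.5.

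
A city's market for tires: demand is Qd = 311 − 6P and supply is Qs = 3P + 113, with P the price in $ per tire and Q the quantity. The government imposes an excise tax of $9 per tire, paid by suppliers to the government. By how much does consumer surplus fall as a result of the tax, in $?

Consumer surplus falls by $510.

Before the tax: set 311 − 6P = 3P + 113 → P* = $22, Q* = 179.
With the tax collected from suppliers, supply shifts: Qs = 3(P − 9) + 113.
Solving gives Q = 161 with consumers paying $25 and suppliers receiving $16 (the $9 wedge).
ΔCS is the trapezoid between Q = 161 and Q = 179 of height $3: ½ · (179 + 161) · 3 = $510.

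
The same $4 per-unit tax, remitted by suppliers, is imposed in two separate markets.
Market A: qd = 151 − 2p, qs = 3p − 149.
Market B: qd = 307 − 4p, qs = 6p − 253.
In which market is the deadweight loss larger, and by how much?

Market B, by $9.6.

Market A: pre-tax p* = $60, q* = 31; post-tax q = 26.2; deadweight loss = $9.6.
Market B: pre-tax p* = $56, q* = 83; post-tax q = 73.4; deadweight loss = $19.2.
Difference: $9.6 vs $19.2 → market B is larger by $9.6.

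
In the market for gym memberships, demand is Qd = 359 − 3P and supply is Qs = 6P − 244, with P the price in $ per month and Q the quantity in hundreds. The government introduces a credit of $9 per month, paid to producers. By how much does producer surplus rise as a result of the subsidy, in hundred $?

Before the subsidy: set 359 − 3P = 6P − 244 → P* = $67, Q* = 158.
With a per-unit subsidy paid to producers, each receives P + 9 per unit sold, so supply becomes Qs = 6(P + 9) − 244.
New equilibrium: consumers pay $61, producers receive $70, Q = 176. (Wedge: Pb − Ps = −9.)
ΔPS is the trapezoid between Q = 176 and Q = 158 of height $3: ½ · (158 + 176) · 3 = $501.

Producer surplus rises by $501 hundred.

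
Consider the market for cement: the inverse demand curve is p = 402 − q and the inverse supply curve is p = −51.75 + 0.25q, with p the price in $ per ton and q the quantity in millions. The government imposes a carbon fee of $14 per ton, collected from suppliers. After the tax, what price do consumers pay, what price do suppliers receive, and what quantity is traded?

Rewrite in direct form: qd = 402 − p and qs = 4p + 207.
Before the tax: set 402 − p = 4p + 207 → p* = $39, q* = 363.
With the tax collected from suppliers, supply shifts: qs = 4(p − 14) + 207.
Solving gives q = 351.8 with consumers paying $50.2 and suppliers receiving $36.2 (the $14 wedge).
The less price-elastic side of the market bears the larger share of a per-unit tax.

Consumers pay $50.2; suppliers receive $36.2; quantity = 351.8.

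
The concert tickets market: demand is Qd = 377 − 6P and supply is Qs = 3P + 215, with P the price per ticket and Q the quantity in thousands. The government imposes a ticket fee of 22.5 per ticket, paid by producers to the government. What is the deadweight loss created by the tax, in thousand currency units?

Deadweight loss = 506.25 thousand.

Without the tax, 377 − 6P = 3P + 215 gives 9P = 162, so P* = 18 and Q* = 269.
With the tax collected from producers, supply shifts: Qs = 3(P − 22.5) + 215.
New equilibrium: buyers pay 25.5, producers receive 3, Q = 224. (Wedge: Pb − Ps = 22.5.)
Quantity falls by |ΔQ| = |269 − 224| = 45.
DWL = ½ · t · |ΔQ| = ½ · 22.5 · 45 = 506.25.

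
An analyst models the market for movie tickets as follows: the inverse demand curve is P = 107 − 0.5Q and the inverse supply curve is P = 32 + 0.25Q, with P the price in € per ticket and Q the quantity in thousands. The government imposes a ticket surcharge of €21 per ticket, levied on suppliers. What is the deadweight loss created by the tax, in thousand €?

Deadweight loss = €294 thousand.

Rewrite in direct form: Qd = 214 − 2P and Qs = 4P − 128.
Before the tax: set 214 − 2P = 4P − 128 → P* = €57, Q* = 100.
With the tax collected from suppliers, supply shifts: Qs = 4(P − 21) − 128.
New equilibrium: consumers pay €71, suppliers receive €50, Q = 72. (Wedge: Pb − Ps = 21.)
Quantity falls by |ΔQ| = |100 − 72| = 28.
DWL = ½ · t · |ΔQ| = ½ · 21 · 28 = €294.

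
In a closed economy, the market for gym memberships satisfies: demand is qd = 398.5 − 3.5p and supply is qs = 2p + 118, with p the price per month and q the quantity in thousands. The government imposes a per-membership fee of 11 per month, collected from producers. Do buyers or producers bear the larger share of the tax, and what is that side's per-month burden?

Producers bear the larger share: 7 per month.

Before the tax: set 398.5 − 3.5p = 2p + 118 → p* = 51, q* = 220.
With the tax collected from producers, supply shifts: qs = 2(p − 11) + 118.
Solving gives q = 206 with buyers paying 55 and producers receiving 44 (the 11 wedge).
Per-month burden: buyers 4, producers 7.
Producers take the larger share because supply is less price-elastic here (demand slope 3.5 vs supply slope 2).
The less price-elastic side of the market bears the larger share of a per-unit tax.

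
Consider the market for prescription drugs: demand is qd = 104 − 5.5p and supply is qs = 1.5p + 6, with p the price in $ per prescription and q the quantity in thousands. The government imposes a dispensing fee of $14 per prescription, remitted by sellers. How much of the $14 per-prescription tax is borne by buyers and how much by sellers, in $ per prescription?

Before the tax: set 104 − 5.5p = 1.5p + 6 → p* = $14, q* = 27.
With the tax collected from sellers, supply shifts: qs = 1.5(p − 14) + 6.
Solving gives q = 10.5 with buyers paying $17 and sellers receiving $3 (the $14 wedge).
Burden on buyers: $3; on sellers: $11. (They sum to $14.)
The less price-elastic side of the market bears the larger share of a per-unit tax.

Buyers bear $3 per prescription; sellers bear $11 per prescription.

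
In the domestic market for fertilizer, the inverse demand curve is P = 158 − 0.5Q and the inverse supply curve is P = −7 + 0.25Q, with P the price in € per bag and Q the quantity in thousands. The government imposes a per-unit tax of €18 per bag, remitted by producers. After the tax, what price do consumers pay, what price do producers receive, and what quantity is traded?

Rewrite in direct form: Qd = 316 − 2P and Qs = 4P + 28.
Without the tax, 316 − 2P = 4P + 28 gives 6P = 288, so P* = €48 and Q* = 220.
With the tax collected from producers, supply shifts: Qs = 4(P − 18) + 28.
New equilibrium: consumers pay €60, producers receive €42, Q = 196. (Wedge: Pb − Ps = 18.)
The less price-elastic side of the market bears the larger share of a per-unit tax.

Consumers pay €60; producers receive €42; quantity = 196.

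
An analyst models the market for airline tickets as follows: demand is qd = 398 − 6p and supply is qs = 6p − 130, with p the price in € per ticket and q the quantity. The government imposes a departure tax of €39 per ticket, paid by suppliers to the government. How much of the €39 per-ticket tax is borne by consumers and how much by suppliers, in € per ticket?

Consumers bear €19.5 per ticket; suppliers bear €19.5 per ticket.

Before the tax: set 398 − 6p = 6p − 130 → p* = €44, q* = 134.
With the tax collected from suppliers, supply shifts: qs = 6(p − 39) − 130.
New equilibrium: consumers pay €63.5, suppliers receive €24.5, q = 17. (Wedge: pb − ps = 39.)
Burden on consumers: €19.5; on suppliers: €19.5. (They sum to €39.)
The less price-elastic side of the market bears the larger share of a per-unit tax.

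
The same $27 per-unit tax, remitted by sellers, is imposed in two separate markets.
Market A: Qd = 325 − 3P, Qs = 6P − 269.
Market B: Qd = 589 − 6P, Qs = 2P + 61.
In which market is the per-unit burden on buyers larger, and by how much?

Market A, by $11.25.

Market A: pre-tax P* = $66, Q* = 127; post-tax Q = 73; per-unit burden on buyers = $18.
Market B: pre-tax P* = $66, Q* = 193; post-tax Q = 152.5; per-unit burden on buyers = $6.75.
Difference: $18 vs $6.75 → market A is larger by $11.25.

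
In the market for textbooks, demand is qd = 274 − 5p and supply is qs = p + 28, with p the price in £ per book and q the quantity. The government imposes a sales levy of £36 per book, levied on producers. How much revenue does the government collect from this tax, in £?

Without the tax, 274 − 5p = p + 28 gives 6p = 246, so p* = £41 and q* = 69.
With the tax collected from producers, supply shifts: qs = (p − 36) + 28.
New equilibrium: buyers pay £47, producers receive £11, q = 39. (Wedge: pb − ps = 36.)
Revenue = t · Q = 36 · 39 = £1404.

Tax revenue = £1404.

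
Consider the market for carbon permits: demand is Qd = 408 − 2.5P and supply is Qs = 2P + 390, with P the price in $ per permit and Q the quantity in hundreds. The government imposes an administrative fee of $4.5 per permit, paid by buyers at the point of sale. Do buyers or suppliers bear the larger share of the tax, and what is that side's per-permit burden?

Before the tax: set 408 − 2.5P = 2P + 390 → P* = $4, Q* = 398.
With the tax collected from buyers, demand (in seller-price terms) shifts: Qd = 408 − 2.5(P + 4.5).
Solving gives Q = 393 with buyers paying $6 and suppliers receiving $1.5 (the $4.5 wedge).
Per-permit burden: buyers $2, suppliers $2.5.
Suppliers take the larger share because supply is less price-elastic here (demand slope 2.5 vs supply slope 2).

Suppliers bear the larger share: $2.5 per permit.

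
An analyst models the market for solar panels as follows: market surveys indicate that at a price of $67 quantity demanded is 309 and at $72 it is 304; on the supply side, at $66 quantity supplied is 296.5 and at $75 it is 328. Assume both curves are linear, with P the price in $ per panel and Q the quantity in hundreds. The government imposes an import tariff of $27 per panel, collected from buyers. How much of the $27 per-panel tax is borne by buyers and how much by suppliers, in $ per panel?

Demand slope: (304 − 309)/(72 − 67) = -1, so Qd = 376 − P.
Supply slope: (328 − 296.5)/(75 − 66) = 3.5, so Qs = 3.5P + 65.5.
Without the tax, 376 − P = 3.5P + 65.5 gives 4.5P = 310.5, so P* = $69 and Q* = 307.
With the tax collected from buyers, demand (in seller-price terms) shifts: Qd = 376 − (P + 27).
New equilibrium: buyers pay $90, suppliers receive $63, Q = 286. (Wedge: Pb − Ps = 27.)
Burden on buyers: $21; on suppliers: $6. (They sum to $27.)

Buyers bear $21 per panel; suppliers bear $6 per panel.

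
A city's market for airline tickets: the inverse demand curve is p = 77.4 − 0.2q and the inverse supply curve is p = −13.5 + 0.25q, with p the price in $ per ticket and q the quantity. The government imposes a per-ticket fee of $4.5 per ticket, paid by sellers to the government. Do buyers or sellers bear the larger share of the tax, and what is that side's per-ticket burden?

Rewrite in direct form: qd = 387 − 5p and qs = 4p + 54.
Without the tax, 387 − 5p = 4p + 54 gives 9p = 333, so p* = $37 and q* = 202.
With the tax collected from sellers, supply shifts: qs = 4(p − 4.5) + 54.
Solving gives q = 192 with buyers paying $39 and sellers receiving $34.5 (the $4.5 wedge).
Per-ticket burden: buyers $2, sellers $2.5.
Sellers take the larger share because supply is less price-elastic here (demand slope 5 vs supply slope 4).

Sellers bear the larger share: $2.5 per ticket.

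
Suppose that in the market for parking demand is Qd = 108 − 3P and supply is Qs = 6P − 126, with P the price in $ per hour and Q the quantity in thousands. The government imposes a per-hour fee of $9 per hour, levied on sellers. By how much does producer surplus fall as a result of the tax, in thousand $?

Producer surplus falls by $63 thousand.

Before the tax: set 108 − 3P = 6P − 126 → P* = $26, Q* = 30.
With the tax collected from sellers, supply shifts: Qs = 6(P − 9) − 126.
Solving gives Q = 12 with consumers paying $32 and sellers receiving $23 (the $9 wedge).
ΔPS is the trapezoid between Q = 12 and Q = 30 of height $3: ½ · (30 + 12) · 3 = $63.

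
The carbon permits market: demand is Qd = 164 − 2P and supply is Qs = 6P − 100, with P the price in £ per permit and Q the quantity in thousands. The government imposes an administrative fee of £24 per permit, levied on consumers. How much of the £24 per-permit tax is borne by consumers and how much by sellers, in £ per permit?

Before the tax: set 164 − 2P = 6P − 100 → P* = £33, Q* = 98.
With the tax collected from consumers, demand (in seller-price terms) shifts: Qd = 164 − 2(P + 24).
New equilibrium: consumers pay £51, sellers receive £27, Q = 62. (Wedge: Pb − Ps = 24.)
Burden on consumers: £18; on sellers: £6. (They sum to £24.)
The less price-elastic side of the market bears the larger share of a per-unit tax.

Consumers bear £18 per permit; sellers bear £6 per permit.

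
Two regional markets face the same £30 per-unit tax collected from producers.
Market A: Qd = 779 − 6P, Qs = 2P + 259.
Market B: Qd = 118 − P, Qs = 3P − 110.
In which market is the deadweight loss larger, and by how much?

Market A: pre-tax P* = £65, Q* = 389; post-tax Q = 344; deadweight loss = £675.
Market B: pre-tax P* = £57, Q* = 61; post-tax Q = 38.5; deadweight loss = £337.5.
Difference: £675 vs £337.5 → market A is larger by £337.5.

Market A, by £337.5.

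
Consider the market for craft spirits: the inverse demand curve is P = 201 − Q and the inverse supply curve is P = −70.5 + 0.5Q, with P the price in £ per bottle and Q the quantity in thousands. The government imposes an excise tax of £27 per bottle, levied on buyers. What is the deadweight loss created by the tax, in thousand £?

Rewrite in direct form: Qd = 201 − P and Qs = 2P + 141.
Without the tax, 201 − P = 2P + 141 gives 3P = 60, so P* = £20 and Q* = 181.
With the tax collected from buyers, demand (in seller-price terms) shifts: Qd = 201 − (P + 27).
New equilibrium: buyers pay £38, suppliers receive £11, Q = 163. (Wedge: Pb − Ps = 27.)
Quantity falls by |ΔQ| = |181 − 163| = 18.
DWL = ½ · t · |ΔQ| = ½ · 27 · 18 = £243.

Deadweight loss = £243 thousand.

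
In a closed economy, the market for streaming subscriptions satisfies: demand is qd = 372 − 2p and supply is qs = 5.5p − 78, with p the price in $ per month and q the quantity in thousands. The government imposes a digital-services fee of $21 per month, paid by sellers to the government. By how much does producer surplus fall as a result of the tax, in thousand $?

Before the tax: set 372 − 2p = 5.5p − 78 → p* = $60, q* = 252.
With the tax collected from sellers, supply shifts: qs = 5.5(p − 21) − 78.
New equilibrium: consumers pay $75.4, sellers receive $54.4, q = 221.2. (Wedge: pb − ps = 21.)
ΔPS is the trapezoid between Q = 221.2 and Q = 252 of height $5.6: ½ · (252 + 221.2) · 5.6 = $1324.96.

Producer surplus falls by $1324.96 thousand.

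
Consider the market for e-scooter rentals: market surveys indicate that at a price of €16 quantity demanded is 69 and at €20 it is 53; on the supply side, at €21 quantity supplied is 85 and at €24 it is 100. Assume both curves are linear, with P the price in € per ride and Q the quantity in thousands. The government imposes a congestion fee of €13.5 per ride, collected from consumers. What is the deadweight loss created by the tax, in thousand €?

Deadweight loss = €202.5 thousand.

Demand slope: (53 − 69)/(20 − 16) = -4, so Qd = 133 − 4P.
Supply slope: (100 − 85)/(24 − 21) = 5, so Qs = 5P − 20.
Before the tax: set 133 − 4P = 5P − 20 → P* = €17, Q* = 65.
With the tax collected from consumers, demand (in seller-price terms) shifts: Qd = 133 − 4(P + 13.5).
Solving gives Q = 35 with consumers paying €24.5 and sellers receiving €11 (the €13.5 wedge).
Quantity falls by |ΔQ| = |65 − 35| = 30.
DWL = ½ · t · |ΔQ| = ½ · 13.5 · 30 = €202.5.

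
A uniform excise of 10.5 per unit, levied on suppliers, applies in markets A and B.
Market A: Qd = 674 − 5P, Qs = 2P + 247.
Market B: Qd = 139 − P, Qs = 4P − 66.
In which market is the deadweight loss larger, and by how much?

Market A: pre-tax P* = 61, Q* = 369; post-tax Q = 354; deadweight loss = 78.75.
Market B: pre-tax P* = 41, Q* = 98; post-tax Q = 89.6; deadweight loss = 44.1.
Difference: 78.75 vs 44.1 → market A is larger by 34.65.

Market A, by 34.65.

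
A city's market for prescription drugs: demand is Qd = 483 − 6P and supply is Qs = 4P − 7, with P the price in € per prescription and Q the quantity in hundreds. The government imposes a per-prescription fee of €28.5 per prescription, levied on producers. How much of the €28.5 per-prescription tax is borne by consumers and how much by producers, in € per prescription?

Consumers bear €11.4 per prescription; producers bear €17.1 per prescription.

Without the tax, 483 − 6P = 4P − 7 gives 10P = 490, so P* = €49 and Q* = 189.
With the tax collected from producers, supply shifts: Qs = 4(P − 28.5) − 7.
New equilibrium: consumers pay €60.4, producers receive €31.9, Q = 120.6. (Wedge: Pb − Ps = 28.5.)
Burden on consumers: €11.4; on producers: €17.1. (They sum to €28.5.)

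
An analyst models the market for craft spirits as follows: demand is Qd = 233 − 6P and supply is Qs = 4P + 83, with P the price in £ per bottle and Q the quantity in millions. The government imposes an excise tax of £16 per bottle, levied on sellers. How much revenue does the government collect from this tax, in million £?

Tax revenue = £1673.6 million.

Before the tax: set 233 − 6P = 4P + 83 → P* = £15, Q* = 143.
With the tax collected from sellers, supply shifts: Qs = 4(P − 16) + 83.
Solving gives Q = 104.6 with buyers paying £21.4 and sellers receiving £5.4 (the £16 wedge).
Revenue = t · Q = 16 · 104.6 = £1673.6.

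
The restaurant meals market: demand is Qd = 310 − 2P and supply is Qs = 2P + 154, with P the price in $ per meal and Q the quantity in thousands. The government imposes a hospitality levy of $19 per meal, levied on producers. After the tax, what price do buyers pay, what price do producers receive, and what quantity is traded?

Buyers pay $48.5; producers receive $29.5; quantity = 213.

Before the tax: set 310 − 2P = 2P + 154 → P* = $39, Q* = 232.
With the tax collected from producers, supply shifts: Qs = 2(P − 19) + 154.
New equilibrium: buyers pay $48.5, producers receive $29.5, Q = 213. (Wedge: Pb − Ps = 19.)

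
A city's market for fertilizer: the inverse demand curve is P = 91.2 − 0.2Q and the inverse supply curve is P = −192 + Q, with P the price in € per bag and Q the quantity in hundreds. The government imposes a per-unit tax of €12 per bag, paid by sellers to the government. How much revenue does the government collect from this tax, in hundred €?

Rewrite in direct form: Qd = 456 − 5P and Qs = P + 192.
Without the tax, 456 − 5P = P + 192 gives 6P = 264, so P* = €44 and Q* = 236.
With the tax collected from sellers, supply shifts: Qs = (P − 12) + 192.
New equilibrium: buyers pay €46, sellers receive €34, Q = 226. (Wedge: Pb − Ps = 12.)
Revenue = t · Q = 12 · 226 = €2712.

Tax revenue = €2712 hundred.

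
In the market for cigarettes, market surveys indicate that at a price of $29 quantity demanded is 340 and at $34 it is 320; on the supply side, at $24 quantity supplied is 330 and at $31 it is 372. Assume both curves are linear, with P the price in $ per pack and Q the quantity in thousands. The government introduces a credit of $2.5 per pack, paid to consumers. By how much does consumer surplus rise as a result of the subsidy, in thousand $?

Demand slope: (320 − 340)/(34 − 29) = -4, so Qd = 456 − 4P.
Supply slope: (372 − 330)/(31 − 24) = 6, so Qs = 6P + 186.
Before the subsidy: set 456 − 4P = 6P + 186 → P* = $27, Q* = 348.
With a per-unit subsidy paid to consumers, each effectively pays P − 2.5, so demand becomes Qd = 456 − 4(P − 2.5).
New equilibrium: consumers pay $25.5, producers receive $28, Q = 354. (Wedge: Pb − Ps = −2.5.)
ΔCS is the trapezoid between Q = 354 and Q = 348 of height $1.5: ½ · (348 + 354) · 1.5 = $526.5.

Consumer surplus rises by $526.5 thousand.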